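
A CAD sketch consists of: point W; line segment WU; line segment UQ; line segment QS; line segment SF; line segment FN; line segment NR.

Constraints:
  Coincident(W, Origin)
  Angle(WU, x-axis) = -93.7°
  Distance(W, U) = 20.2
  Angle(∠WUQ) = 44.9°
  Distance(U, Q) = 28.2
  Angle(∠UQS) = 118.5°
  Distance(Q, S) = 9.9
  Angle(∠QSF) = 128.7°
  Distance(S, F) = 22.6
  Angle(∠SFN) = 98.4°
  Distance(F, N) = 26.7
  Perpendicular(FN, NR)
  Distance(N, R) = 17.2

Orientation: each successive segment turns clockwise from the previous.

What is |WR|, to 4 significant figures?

14.21

∠SFN = 98.4° gives FN at -63.20° from the x-axis; with |FN| = 26.7, N = (17.04, -6.353). The perpendicularity gives NR at right angles to FN, so NR runs at -153.2°; with |NR| = 17.2, R = (1.687, -14.11). Then |WR| = |R − W| = 14.21.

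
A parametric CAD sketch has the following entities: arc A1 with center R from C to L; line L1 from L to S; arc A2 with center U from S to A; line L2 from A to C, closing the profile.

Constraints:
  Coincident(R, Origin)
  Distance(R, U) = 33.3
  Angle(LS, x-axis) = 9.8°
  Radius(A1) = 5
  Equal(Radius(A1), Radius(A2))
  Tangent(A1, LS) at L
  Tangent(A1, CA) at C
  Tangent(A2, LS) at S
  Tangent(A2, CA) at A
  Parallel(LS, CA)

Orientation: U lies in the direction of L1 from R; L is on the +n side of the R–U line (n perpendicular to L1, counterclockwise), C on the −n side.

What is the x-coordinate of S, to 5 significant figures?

31.963

The slot axis is L1's direction at 9.8°, so u = (cos 9.8°, sin 9.8°) = (0.98541, 0.17021) and n = (−sin 9.8°, cos 9.8°) = (-0.17021, 0.98541). R is at the origin and U lies 33.3 along u from R, so U = 33.3·u = (32.814, 5.6680). Tangency of A1 to both parallel lines with radius 5.0 puts L and C at R ± 5.0·n: L = (-0.85105, 4.9270), C = (0.85105, -4.9270). Equal radii place S and A the same way about U: S = U + 5.0·n = (31.963, 10.595), A = U − 5.0·n = (33.665, 0.74094). So S.x = 31.963.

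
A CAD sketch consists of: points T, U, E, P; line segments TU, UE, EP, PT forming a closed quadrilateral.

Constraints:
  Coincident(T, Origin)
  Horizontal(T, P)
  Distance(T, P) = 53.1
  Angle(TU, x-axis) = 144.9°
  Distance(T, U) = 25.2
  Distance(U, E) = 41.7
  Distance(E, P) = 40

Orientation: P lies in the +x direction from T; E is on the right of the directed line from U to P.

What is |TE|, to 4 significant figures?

16.52

T is at the origin; T and P share the same y with |TP| = 53.1 and P in +x, so P = (53.1, 0). TU runs at 144.9° with |TU| = 25.2, so U = (-20.62, 14.49). E is determined by |UE| = 41.7 and |EP| = 40.0 together: it lies at the intersection of circle(U, 41.7) and circle(P, 40.0). With |UP| = 75.13, the foot of the radical line on UP is 38.49 from U and the perpendicular offset is √(41.7² − 38.49²) = 16.05. Taking the right-of-UP solution: E = (14.05, -8.680).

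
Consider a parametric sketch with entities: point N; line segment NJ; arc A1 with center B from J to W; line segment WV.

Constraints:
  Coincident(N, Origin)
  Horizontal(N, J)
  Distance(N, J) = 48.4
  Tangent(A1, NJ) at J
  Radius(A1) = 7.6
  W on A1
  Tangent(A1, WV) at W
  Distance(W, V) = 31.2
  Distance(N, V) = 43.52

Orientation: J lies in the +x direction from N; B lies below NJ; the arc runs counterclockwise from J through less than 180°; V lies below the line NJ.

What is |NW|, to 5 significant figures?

41.721

Checks: |BW| = 7.600 ✓; ∠(BW, WV) = 90.00° ✓; |WV| = 31.20 ✓; |NV| = 43.52 ✓.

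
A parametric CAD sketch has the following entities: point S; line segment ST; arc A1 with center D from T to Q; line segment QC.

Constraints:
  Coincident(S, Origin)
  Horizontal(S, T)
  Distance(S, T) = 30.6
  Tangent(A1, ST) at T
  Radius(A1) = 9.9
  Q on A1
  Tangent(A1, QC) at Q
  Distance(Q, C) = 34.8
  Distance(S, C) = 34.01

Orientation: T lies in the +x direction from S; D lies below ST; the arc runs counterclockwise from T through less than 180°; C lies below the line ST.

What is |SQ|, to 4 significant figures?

22.73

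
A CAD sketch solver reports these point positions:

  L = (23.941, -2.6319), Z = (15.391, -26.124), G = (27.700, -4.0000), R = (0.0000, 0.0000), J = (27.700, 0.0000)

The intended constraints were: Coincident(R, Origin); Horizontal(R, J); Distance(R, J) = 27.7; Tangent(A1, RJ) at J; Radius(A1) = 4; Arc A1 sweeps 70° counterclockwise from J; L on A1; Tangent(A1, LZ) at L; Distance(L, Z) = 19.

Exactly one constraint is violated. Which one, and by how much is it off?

Distance(L, Z) = 19 — off by 6.00.

R = (0.00, 0.00) ✓; R.y = 0.00, J.y = 0.00 ✓; |RJ| = 27.70 ✓; ∠(GJ, JR) = 90.00° ✓; |GJ| = 4.000 ✓; bearing(G→L) − bearing(G→J) = 70.00° ✓; |GL| = 4.000 ✓; ∠(GL, LZ) = 90.00° ✓; |LZ| = 25.00 ✗.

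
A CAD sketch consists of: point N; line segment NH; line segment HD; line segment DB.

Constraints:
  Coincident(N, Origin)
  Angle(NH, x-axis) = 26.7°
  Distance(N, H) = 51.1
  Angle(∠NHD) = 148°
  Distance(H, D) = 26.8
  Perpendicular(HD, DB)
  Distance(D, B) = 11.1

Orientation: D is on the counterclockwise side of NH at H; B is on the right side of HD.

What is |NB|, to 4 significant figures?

79.85

∠NHD = 148.0°, so HD runs at 26.7° + (180° − 148.0°) = 58.70° from the x-axis; with |HD| = 26.8, D = H + 26.8·(cos 58.70°, sin 58.70°) = (59.57, 45.86). HD is perpendicular to DB; with |DB| = 11.1 on the right of HD, B = D + 11.1·(0.8545, -0.5195) = (69.06, 40.09). Then |NB| = |B − N| = 79.85.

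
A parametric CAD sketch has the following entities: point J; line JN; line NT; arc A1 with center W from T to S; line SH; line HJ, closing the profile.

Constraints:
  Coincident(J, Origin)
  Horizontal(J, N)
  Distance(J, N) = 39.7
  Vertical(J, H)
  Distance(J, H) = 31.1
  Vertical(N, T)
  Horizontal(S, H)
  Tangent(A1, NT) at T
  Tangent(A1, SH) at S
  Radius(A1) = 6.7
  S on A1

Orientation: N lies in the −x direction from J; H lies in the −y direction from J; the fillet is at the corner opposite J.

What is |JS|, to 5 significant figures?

45.345

The virtual corner opposite J is at (-39.700, -31.100). The tangent condition forces WT to be normal to NT and since A1 is tangent to SH there, WS ⟂ SH, with radius 6.7, so the center W sits 6.7 in from both sides at W = (-33.000, -24.400). That places the tangent points at T = (-39.700, -24.400) on NT and S = (-33.000, -31.100) on SH. Then |JS| = |S − J| = 45.345.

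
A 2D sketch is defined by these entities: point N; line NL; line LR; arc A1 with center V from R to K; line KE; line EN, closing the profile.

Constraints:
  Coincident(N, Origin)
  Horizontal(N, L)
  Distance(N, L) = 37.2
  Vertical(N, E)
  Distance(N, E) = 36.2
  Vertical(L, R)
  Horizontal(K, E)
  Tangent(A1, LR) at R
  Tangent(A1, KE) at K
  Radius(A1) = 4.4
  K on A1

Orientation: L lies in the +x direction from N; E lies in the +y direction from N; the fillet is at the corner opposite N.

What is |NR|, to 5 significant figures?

48.940

N is at the origin; N and L share the same y with |NL| = 37.2 and L on the +x side, so L = (37.200, 0.0000). N and E share the same x with |NE| = 36.2 and E on the +y side, so E = (0.0000, 36.200). The virtual corner opposite N is at (37.200, 36.200). Tangency of A1 to LR means the radius VR is perpendicular to LR and since A1 is tangent to KE there, VK ⟂ KE, with radius 4.4, so the center V sits 4.4 in from both sides at V = (32.800, 31.800). That places the tangent points at R = (37.200, 31.800) on LR and K = (32.800, 36.200) on KE. Then |NR| = |R − N| = 48.940.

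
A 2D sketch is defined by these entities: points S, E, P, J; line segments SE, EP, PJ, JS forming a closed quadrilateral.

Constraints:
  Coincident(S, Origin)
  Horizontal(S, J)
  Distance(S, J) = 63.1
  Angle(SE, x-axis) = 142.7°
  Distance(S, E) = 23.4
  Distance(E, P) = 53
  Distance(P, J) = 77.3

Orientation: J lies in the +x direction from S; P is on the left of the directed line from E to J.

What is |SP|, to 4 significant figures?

58.85

Checks: |EP| = 53.00 ✓; |PJ| = 77.30 ✓.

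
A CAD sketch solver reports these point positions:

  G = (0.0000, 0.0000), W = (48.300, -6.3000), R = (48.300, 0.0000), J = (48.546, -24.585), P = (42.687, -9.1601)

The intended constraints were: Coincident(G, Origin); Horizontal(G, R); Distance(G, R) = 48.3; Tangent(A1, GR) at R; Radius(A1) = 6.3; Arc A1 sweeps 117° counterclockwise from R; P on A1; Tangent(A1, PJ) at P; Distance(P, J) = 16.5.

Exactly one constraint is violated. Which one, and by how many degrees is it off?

Tangent(A1, PJ) at P — off by 6.20°.

G = (0.00, 0.00) ✓; G.y = 0.00, R.y = 0.00 ✓; |GR| = 48.30 ✓; ∠(WR, RG) = 90.00° ✓; |WR| = 6.300 ✓; bearing(W→P) − bearing(W→R) = 117.0° ✓; |WP| = 6.300 ✓; ∠(WP, PJ) = 96.20° ✗; |PJ| = 16.50 ✓.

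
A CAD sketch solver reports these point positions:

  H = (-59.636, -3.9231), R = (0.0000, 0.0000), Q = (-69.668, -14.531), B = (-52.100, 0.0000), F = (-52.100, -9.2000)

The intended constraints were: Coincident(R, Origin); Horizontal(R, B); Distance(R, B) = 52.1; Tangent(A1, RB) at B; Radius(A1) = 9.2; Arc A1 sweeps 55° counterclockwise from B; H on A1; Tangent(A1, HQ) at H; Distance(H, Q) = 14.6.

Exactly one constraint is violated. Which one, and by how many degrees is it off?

Tangent(A1, HQ) at H — off by 8.40°.

R = (0.00, 0.00) ✓; R.y = 0.00, B.y = 0.00 ✓; |RB| = 52.10 ✓; ∠(FB, BR) = 90.00° ✓; |FB| = 9.200 ✓; bearing(F→H) − bearing(F→B) = 55.00° ✓; |FH| = 9.200 ✓; ∠(FH, HQ) = 98.40° ✗; |HQ| = 14.60 ✓.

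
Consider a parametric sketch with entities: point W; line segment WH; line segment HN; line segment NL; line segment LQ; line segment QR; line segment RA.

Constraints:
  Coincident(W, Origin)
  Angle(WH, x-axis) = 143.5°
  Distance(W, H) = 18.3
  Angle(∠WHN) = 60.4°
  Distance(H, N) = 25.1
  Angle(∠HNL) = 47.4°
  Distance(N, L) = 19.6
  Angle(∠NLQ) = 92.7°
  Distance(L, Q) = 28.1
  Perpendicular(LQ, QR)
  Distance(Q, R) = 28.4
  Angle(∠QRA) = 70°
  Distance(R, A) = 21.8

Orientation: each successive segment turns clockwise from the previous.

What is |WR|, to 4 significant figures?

41.30

W is at the origin; WH runs at 143.5° with length 18.3, so H = (-14.71, 10.89). ∠WHN = 60.4° gives HN at 23.90° from the x-axis; with |HN| = 25.1, N = (8.237, 21.05). ∠HNL = 47.4° gives NL at -108.7° from the x-axis; with |NL| = 19.6, L = (1.953, 2.489). ∠NLQ = 92.7° gives LQ at 164.0° from the x-axis; with |LQ| = 28.1, Q = (-25.06, 10.23). LQ ⟂ QR, so QR runs at 74.00°; with |QR| = 28.4, R = (-17.23, 37.53). Then |WR| = |R − W| = 41.30.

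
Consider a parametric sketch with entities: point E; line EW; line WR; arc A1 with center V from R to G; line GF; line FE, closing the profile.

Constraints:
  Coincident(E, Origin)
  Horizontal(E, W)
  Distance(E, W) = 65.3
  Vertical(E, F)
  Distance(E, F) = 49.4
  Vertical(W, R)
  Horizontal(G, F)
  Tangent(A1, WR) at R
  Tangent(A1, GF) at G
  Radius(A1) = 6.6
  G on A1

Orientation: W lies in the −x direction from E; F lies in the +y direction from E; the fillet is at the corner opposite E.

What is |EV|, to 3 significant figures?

72.6

E and F share the same x with |EF| = 49.4 and F on the +y side, so F = (0.00, 49.4). The virtual corner opposite E is at (-65.3, 49.4). A1 meets WR tangentially, so VR is at right angles to WR and A1 meets GF tangentially, so VG is at right angles to GF, with radius 6.6, so the center V sits 6.6 in from both sides at V = (-58.7, 42.8). Then |EV| = |V − E| = 72.6.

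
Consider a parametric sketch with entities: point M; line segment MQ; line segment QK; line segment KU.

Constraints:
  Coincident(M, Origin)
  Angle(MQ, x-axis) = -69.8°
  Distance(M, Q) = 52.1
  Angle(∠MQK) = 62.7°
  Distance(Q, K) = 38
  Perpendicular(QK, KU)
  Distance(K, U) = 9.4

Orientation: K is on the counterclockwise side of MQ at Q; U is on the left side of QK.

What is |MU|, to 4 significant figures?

39.50

M is at the origin; MQ runs at -69.8° with length 52.1, so Q = 52.1·(cos -69.8°, sin -69.8°) = (17.99, -48.90). ∠MQK = 62.7°, so QK runs at -69.8° + (180° − 62.7°) = 47.50° from the x-axis; with |QK| = 38.0, K = Q + 38.0·(cos 47.50°, sin 47.50°) = (43.66, -20.88). QK ⟂ KU; with |KU| = 9.4 on the left of QK, U = K + 9.4·(-0.7373, 0.6756) = (36.73, -14.53). Then |MU| = |U − M| = 39.50.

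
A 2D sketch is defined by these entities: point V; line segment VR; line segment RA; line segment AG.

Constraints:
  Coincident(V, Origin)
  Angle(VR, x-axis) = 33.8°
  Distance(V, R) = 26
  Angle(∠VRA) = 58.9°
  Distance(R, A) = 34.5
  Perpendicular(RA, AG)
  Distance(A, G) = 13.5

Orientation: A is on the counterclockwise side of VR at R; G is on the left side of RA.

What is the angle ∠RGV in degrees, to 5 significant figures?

43.953°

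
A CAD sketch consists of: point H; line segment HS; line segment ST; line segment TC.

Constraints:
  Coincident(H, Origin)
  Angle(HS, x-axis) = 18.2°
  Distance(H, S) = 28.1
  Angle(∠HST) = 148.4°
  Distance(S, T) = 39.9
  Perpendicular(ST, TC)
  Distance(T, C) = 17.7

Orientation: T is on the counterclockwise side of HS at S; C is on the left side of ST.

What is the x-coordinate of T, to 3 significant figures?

52.4

H is at the origin; HS runs at 18.2° with length 28.1, so S = 28.1·(cos 18.2°, sin 18.2°) = (26.7, 8.78). ∠HST = 148.4°, so ST runs at 18.2° + (180° − 148.4°) = 49.8° from the x-axis; with |ST| = 39.9, T = S + 39.9·(cos 49.8°, sin 49.8°) = (52.4, 39.3). So T.x = 52.4.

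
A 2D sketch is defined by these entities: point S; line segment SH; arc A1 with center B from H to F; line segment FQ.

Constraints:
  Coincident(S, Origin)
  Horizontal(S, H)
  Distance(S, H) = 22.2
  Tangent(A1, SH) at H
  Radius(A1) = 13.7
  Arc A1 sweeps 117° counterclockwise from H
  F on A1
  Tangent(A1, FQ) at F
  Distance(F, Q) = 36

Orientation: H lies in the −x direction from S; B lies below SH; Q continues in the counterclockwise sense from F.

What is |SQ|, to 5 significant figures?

55.044

On A1, H sits at bearing 90° from B; a 117° counterclockwise sweep puts F at bearing 207°, so F = B + 13.7·(cos 207°, sin 207°) = (-34.407, -19.920). Tangency of A1 to FQ means the radius BF is perpendicular to FQ, so FQ runs along (−sin 207°, cos 207°); with |FQ| = 36.0, Q = (-18.063, -51.996). Then |SQ| = |Q − S| = 55.044.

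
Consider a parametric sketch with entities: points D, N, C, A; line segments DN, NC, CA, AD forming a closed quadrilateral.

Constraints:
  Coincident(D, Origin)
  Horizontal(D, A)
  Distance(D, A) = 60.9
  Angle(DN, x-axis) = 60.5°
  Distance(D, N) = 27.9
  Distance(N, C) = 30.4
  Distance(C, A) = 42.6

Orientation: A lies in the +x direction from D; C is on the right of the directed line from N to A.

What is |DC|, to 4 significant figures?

19.54

D is at the origin; D and A share the same y with |DA| = 60.9 and A in +x, so A = (60.9, 0). DN runs at 60.5° with |DN| = 27.9, so N = (13.74, 24.28). C is determined by |NC| = 30.4 and |CA| = 42.6 together: it lies at the intersection of circle(N, 30.4) and circle(A, 42.6). With |NA| = 53.05, the foot of the radical line on NA is 18.13 from N and the perpendicular offset is √(30.4² − 18.13²) = 24.40. Taking the right-of-NA solution: C = (18.68, -5.712).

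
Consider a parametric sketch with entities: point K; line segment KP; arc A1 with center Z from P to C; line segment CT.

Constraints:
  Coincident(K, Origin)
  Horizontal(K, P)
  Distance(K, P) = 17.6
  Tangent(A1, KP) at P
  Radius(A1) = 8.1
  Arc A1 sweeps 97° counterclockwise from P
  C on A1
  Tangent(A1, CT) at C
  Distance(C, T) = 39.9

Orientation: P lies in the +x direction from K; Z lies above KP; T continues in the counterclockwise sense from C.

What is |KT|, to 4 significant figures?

52.94

K is at the origin; KP is horizontal with |KP| = 17.6 and P on the +x side, so P = (17.60, 0.000). Tangency of A1 to KP means the radius ZP is perpendicular to KP, so Z = P + (0, 8.1) = (17.60, 8.100). On A1, P sits at bearing -90° from Z; a 97° counterclockwise sweep puts C at bearing 7°, so C = Z + 8.1·(cos 7°, sin 7°) = (25.64, 9.087). Since A1 is tangent to CT there, ZC ⟂ CT, so CT runs along (−sin 7°, cos 7°); with |CT| = 39.9, T = (20.78, 48.69). Then |KT| = |T − K| = 52.94.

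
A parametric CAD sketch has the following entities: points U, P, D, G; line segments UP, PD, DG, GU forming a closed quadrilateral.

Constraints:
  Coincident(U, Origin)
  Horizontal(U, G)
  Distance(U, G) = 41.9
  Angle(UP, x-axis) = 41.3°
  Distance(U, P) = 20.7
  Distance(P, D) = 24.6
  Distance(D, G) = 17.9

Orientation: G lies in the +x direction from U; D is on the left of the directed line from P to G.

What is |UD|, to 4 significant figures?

43.59

Checks: |UG| = 41.90 ✓; |UP| = 20.70 ✓; |PD| = 24.60 ✓; |DG| = 17.90 ✓.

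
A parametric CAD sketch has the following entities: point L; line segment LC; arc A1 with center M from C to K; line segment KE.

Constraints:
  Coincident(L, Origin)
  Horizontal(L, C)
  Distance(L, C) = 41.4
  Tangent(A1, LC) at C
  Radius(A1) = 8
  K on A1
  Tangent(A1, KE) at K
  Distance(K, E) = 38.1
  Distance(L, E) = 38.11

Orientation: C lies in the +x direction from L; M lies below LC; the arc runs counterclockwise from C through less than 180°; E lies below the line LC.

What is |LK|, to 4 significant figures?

34.89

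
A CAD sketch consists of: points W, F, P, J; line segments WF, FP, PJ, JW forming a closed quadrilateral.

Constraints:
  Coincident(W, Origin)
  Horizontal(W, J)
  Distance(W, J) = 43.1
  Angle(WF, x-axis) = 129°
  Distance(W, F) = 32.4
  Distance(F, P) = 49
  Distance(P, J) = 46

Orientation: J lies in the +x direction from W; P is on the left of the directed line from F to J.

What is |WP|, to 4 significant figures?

49.52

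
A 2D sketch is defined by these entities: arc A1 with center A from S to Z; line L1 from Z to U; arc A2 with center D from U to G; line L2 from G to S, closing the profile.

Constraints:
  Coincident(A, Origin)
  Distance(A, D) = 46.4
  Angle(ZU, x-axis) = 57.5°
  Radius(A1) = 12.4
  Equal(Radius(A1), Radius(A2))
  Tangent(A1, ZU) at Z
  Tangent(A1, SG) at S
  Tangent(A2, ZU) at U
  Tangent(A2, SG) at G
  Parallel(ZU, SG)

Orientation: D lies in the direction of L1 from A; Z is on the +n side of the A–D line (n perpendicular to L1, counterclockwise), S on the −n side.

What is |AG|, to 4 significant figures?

48.03

The slot axis is L1's direction at 57.5°, so u = (cos 57.5°, sin 57.5°) = (0.5373, 0.8434) and n = (−sin 57.5°, cos 57.5°) = (-0.8434, 0.5373). A is at the origin and D lies 46.4 along u from A, so D = 46.4·u = (24.93, 39.13). Tangency of A1 to both parallel lines with radius 12.4 puts Z and S at A ± 12.4·n: Z = (-10.46, 6.663), S = (10.46, -6.663). Equal radii place U and G the same way about D: U = D + 12.4·n = (14.47, 45.80), G = D − 12.4·n = (35.39, 32.47). Then |AG| = |G − A| = 48.03.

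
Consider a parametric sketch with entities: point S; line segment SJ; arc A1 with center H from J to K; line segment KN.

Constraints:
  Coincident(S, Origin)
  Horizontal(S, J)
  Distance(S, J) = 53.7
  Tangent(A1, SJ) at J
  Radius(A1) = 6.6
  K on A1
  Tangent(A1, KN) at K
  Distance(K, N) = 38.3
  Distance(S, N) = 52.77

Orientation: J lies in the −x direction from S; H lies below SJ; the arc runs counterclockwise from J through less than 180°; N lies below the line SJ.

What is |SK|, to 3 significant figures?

59.8

S is at the origin; S and J share the same y with |SJ| = 53.7 and J on the −x side, so J = (-53.7, 0.00). Tangency of A1 to SJ means the radius HJ is perpendicular to SJ, so H = J + (0, -6.6) = (-53.7, -6.60). Since HK ⟂ KN (tangency), |HN| = √(6.6² + 38.3²) = 38.9 regardless of where K sits on A1. So N lies on both circle(S, 52.77) and circle(H, 38.9); the below-SJ intersection is N = (-34.2, -40.2). K is the foot of the tangent from N: K = (-58.8, -10.8).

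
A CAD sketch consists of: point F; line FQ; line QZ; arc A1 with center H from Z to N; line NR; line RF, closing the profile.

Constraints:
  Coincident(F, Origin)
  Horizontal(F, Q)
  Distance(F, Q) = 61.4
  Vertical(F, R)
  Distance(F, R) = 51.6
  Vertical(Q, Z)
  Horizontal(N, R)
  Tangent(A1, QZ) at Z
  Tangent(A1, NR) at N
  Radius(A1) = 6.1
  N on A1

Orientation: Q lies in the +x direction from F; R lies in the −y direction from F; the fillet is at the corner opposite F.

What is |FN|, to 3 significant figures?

75.6

F is at the origin; F and Q share the same y with |FQ| = 61.4 and Q on the +x side, so Q = (61.4, 0.00). F and R share the same x with |FR| = 51.6 and R on the −y side, so R = (0.00, -51.6). The virtual corner opposite F is at (61.4, -51.6). A1 meets QZ tangentially, so HZ is at right angles to QZ and since A1 is tangent to NR there, HN ⟂ NR, with radius 6.1, so the center H sits 6.1 in from both sides at H = (55.3, -45.5). That places the tangent points at Z = (61.4, -45.5) on QZ and N = (55.3, -51.6) on NR. Then |FN| = |N − F| = 75.6.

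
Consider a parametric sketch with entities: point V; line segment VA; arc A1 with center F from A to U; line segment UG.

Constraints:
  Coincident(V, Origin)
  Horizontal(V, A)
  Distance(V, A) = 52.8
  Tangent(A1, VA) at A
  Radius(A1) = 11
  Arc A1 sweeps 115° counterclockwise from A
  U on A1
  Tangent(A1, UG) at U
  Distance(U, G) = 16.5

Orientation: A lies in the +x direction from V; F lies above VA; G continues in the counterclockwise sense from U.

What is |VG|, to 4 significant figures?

63.64

On A1, A sits at bearing -90° from F; a 115° counterclockwise sweep puts U at bearing 25°, so U = F + 11.0·(cos 25°, sin 25°) = (62.77, 15.65). Tangency of A1 to UG means the radius FU is perpendicular to UG, so UG runs along (−sin 25°, cos 25°); with |UG| = 16.5, G = (55.80, 30.60). Then |VG| = |G − V| = 63.64.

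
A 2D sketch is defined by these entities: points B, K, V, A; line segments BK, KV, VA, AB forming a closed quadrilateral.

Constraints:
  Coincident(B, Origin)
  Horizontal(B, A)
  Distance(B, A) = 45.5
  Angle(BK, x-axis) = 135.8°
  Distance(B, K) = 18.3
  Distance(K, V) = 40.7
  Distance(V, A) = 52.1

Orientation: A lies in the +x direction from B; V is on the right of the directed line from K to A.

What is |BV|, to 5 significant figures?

25.707

B is at the origin; BA is horizontal with |BA| = 45.5 and A in +x, so A = (45.5, 0). BK runs at 135.8° with |BK| = 18.3, so K = (-13.119, 12.758). V is determined by |KV| = 40.7 and |VA| = 52.1 together: it lies at the intersection of circle(K, 40.7) and circle(A, 52.1). With |KA| = 59.992, the foot of the radical line on KA is 21.179 from K and the perpendicular offset is √(40.7² − 21.179²) = 34.756. Taking the right-of-KA solution: V = (0.18346, -25.706).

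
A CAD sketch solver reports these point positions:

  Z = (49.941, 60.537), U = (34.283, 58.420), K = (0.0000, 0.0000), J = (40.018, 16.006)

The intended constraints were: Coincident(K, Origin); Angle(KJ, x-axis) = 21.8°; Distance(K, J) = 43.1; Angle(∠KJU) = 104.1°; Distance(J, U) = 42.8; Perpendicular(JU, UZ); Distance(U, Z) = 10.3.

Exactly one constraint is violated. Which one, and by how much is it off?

Distance(U, Z) = 10.3 — off by 5.50.

K = (0.00, 0.00) ✓; KJ at 21.80° ✓; |KJ| = 43.10 ✓; ∠KJU = 104.1° ✓; |JU| = 42.80 ✓; ∠(JU, UZ) = 90.00° ✓; |UZ| = 15.80 ✗.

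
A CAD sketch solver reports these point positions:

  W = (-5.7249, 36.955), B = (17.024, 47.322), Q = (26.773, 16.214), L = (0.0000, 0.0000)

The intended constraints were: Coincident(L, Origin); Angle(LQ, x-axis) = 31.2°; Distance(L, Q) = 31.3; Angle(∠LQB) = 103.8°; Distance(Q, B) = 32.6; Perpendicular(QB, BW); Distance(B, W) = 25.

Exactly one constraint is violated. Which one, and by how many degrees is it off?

Perpendicular(QB, BW) — off by 7.10°.

L = (0.00, 0.00) ✓; LQ at 31.20° ✓; |LQ| = 31.30 ✓; ∠LQB = 103.8° ✓; |QB| = 32.60 ✓; ∠(QB, BW) = 97.10° ✗; |BW| = 25.00 ✓.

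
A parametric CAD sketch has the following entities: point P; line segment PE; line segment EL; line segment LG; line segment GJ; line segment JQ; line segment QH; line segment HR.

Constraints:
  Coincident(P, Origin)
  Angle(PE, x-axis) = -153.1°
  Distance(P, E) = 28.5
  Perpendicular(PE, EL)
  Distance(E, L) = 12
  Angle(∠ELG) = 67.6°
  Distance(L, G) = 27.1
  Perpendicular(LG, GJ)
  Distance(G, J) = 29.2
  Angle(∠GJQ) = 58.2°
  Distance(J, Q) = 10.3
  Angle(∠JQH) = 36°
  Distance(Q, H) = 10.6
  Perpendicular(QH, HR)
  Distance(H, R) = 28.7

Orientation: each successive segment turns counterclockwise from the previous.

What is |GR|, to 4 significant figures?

51.77

∠JQH = 36.0° gives QH at 45.10° from the x-axis; with |QH| = 10.6, H = (-18.56, 13.32). QH ⟂ HR, so HR runs at 135.1°; with |HR| = 28.7, R = (-38.89, 33.58). Then |GR| = |R − G| = 51.77.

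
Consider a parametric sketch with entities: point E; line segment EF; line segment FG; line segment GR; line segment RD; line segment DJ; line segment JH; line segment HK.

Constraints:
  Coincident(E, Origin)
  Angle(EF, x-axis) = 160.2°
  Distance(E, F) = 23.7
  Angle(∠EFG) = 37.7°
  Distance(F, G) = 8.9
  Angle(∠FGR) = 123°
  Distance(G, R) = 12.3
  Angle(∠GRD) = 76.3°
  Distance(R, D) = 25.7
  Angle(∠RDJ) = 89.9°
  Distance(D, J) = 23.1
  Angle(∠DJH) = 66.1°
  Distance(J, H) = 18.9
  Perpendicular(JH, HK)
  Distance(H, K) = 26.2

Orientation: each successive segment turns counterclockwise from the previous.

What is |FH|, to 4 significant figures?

2.965

E is at the origin; EF runs at 160.2° with length 23.7, so F = (-22.30, 8.028). ∠EFG = 37.7° gives FG at -57.50° from the x-axis; with |FG| = 8.9, G = (-17.52, 0.5219). ∠FGR = 123.0° gives GR at -0.5000° from the x-axis; with |GR| = 12.3, R = (-5.217, 0.4146). ∠GRD = 76.3° gives RD at 103.2° from the x-axis; with |RD| = 25.7, D = (-11.09, 25.44). ∠RDJ = 89.9° gives DJ at -166.7° from the x-axis; with |DJ| = 23.1, J = (-33.57, 20.12). ∠DJH = 66.1° gives JH at -52.80° from the x-axis; with |JH| = 18.9, H = (-22.14, 5.067). Then |FH| = |H − F| = 2.965.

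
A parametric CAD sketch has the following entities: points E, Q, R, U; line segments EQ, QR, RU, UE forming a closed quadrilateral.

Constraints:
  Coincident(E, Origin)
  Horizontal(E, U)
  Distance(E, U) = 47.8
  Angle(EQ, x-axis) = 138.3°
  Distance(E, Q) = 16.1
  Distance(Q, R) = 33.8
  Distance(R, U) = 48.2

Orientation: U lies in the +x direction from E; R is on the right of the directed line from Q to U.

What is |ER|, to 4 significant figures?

19.59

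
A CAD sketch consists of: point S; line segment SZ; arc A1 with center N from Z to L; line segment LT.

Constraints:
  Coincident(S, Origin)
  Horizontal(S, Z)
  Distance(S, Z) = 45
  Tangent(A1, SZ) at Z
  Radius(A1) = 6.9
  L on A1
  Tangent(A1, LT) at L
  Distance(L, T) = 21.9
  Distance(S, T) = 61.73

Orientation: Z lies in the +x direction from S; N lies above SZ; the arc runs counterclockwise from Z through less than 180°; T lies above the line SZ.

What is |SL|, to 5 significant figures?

52.135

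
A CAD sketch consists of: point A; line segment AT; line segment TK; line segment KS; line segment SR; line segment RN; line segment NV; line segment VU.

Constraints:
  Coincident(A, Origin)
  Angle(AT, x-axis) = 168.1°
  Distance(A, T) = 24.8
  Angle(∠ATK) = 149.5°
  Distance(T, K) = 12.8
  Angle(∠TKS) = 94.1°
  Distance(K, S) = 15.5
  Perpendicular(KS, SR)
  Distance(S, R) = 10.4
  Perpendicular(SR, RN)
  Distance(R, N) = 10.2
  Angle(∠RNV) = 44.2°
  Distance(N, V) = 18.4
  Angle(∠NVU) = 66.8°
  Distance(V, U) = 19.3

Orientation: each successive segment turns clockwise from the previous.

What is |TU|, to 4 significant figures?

26.47

A is at the origin; AT runs at 168.1° with length 24.8, so T = (-24.27, 5.114). ∠ATK = 149.5° gives TK at 137.6° from the x-axis; with |TK| = 12.8, K = (-33.72, 13.74). ∠TKS = 94.1° gives KS at 51.70° from the x-axis; with |KS| = 15.5, S = (-24.11, 25.91). KS ⟂ SR, so SR runs at -38.30°; with |SR| = 10.4, R = (-15.95, 19.46). SR ⟂ RN, so RN runs at -128.3°; with |RN| = 10.2, N = (-22.27, 11.46). ∠RNV = 44.2° gives NV at 95.90° from the x-axis; with |NV| = 18.4, V = (-24.16, 29.76). ∠NVU = 66.8° gives VU at -17.30° from the x-axis; with |VU| = 19.3, U = (-5.737, 24.02). Then |TU| = |U − T| = 26.47.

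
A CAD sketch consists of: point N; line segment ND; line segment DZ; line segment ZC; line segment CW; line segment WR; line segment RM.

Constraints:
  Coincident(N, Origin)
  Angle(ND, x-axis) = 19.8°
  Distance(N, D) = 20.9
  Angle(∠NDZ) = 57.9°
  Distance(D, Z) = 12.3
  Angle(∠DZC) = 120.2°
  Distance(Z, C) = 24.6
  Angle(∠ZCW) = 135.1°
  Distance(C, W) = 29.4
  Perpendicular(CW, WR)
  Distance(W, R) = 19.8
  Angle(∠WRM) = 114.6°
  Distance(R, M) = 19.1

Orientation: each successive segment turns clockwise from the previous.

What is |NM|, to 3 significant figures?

18.3

CW ⟂ WR, so WR runs at 63.0°; with |WR| = 19.8, R = (-23.6, 18.5). ∠WRM = 114.6° gives RM at -2.40° from the x-axis; with |RM| = 19.1, M = (-4.49, 17.7). Then |NM| = |M − N| = 18.3.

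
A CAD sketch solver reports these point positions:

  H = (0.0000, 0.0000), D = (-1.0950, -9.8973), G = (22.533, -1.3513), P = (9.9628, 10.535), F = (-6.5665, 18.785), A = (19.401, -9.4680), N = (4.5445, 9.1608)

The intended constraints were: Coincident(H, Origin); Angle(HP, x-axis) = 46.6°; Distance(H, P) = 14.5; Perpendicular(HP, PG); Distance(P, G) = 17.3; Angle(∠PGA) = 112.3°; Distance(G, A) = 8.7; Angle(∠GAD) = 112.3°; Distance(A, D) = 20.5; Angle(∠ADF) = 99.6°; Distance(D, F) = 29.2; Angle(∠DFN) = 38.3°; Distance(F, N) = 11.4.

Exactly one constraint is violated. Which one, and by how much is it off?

Distance(F, N) = 11.4 — off by 3.30.

H = (0.00, 0.00) ✓; HP at 46.60° ✓; |HP| = 14.50 ✓; ∠(HP, PG) = 90.00° ✓; |PG| = 17.30 ✓; ∠PGA = 112.3° ✓; |GA| = 8.700 ✓; ∠GAD = 112.3° ✓; |AD| = 20.50 ✓; ∠ADF = 99.60° ✓; |DF| = 29.20 ✓; ∠DFN = 38.30° ✓; |FN| = 14.70 ✗.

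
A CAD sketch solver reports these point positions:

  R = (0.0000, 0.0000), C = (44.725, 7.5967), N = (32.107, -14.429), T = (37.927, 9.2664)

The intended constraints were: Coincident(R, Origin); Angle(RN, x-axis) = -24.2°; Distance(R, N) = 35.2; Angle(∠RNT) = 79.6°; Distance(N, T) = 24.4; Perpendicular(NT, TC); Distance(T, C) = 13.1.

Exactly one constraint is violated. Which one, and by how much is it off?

Distance(T, C) = 13.1 — off by 6.10.

R = (0.00, 0.00) ✓; RN at -24.20° ✓; |RN| = 35.20 ✓; ∠RNT = 79.60° ✓; |NT| = 24.40 ✓; ∠(NT, TC) = 90.00° ✓; |TC| = 7.000 ✗.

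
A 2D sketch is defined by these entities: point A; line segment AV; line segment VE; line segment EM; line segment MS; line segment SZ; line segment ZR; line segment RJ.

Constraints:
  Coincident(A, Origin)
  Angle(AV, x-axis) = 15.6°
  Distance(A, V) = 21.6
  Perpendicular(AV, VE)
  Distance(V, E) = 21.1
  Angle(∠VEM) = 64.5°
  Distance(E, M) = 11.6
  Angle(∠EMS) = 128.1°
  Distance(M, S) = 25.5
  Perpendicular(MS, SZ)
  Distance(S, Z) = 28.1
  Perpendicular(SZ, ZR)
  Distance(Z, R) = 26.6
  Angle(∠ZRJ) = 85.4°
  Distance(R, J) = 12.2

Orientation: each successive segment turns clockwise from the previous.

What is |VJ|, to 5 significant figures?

13.734

The perpendicularity gives ZR at right angles to SZ, so ZR runs at -61.800°; with |ZR| = 26.6, R = (40.336, -0.21044). ∠ZRJ = 85.4° gives RJ at -156.40° from the x-axis; with |RJ| = 12.2, J = (29.156, -5.0947). Then |VJ| = |J − V| = 13.734.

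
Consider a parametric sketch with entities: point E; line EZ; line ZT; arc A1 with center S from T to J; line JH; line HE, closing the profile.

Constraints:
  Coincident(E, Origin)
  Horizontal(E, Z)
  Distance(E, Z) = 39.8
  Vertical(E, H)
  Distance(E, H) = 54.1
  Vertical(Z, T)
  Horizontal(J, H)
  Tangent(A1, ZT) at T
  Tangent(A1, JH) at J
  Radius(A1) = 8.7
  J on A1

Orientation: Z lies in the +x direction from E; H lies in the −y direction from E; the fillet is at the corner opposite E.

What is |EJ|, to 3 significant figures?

62.4

E is at the origin; EZ is horizontal with |EZ| = 39.8 and Z on the +x side, so Z = (39.8, 0.00). E and H share the same x with |EH| = 54.1 and H on the −y side, so H = (0.00, -54.1). The virtual corner opposite E is at (39.8, -54.1). Tangency of A1 to ZT means the radius ST is perpendicular to ZT and tangency of A1 to JH means the radius SJ is perpendicular to JH, with radius 8.7, so the center S sits 8.7 in from both sides at S = (31.1, -45.4). That places the tangent points at T = (39.8, -45.4) on ZT and J = (31.1, -54.1) on JH. Then |EJ| = |J − E| = 62.4.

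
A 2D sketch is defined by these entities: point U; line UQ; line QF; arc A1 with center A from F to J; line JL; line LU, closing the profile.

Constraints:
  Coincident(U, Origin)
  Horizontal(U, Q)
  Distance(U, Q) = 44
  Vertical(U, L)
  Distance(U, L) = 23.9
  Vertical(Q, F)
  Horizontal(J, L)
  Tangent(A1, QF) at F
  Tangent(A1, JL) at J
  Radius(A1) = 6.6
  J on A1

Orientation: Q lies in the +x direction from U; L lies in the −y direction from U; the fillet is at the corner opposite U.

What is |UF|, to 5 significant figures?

47.279

U is at the origin; U and Q share the same y with |UQ| = 44.0 and Q on the +x side, so Q = (44.000, 0.0000). UL is vertical with |UL| = 23.9 and L on the −y side, so L = (0.0000, -23.900). The virtual corner opposite U is at (44.000, -23.900). Tangency of A1 to QF means the radius AF is perpendicular to QF and tangency of A1 to JL means the radius AJ is perpendicular to JL, with radius 6.6, so the center A sits 6.6 in from both sides at A = (37.400, -17.300). That places the tangent points at F = (44.000, -17.300) on QF and J = (37.400, -23.900) on JL. Then |UF| = |F − U| = 47.279.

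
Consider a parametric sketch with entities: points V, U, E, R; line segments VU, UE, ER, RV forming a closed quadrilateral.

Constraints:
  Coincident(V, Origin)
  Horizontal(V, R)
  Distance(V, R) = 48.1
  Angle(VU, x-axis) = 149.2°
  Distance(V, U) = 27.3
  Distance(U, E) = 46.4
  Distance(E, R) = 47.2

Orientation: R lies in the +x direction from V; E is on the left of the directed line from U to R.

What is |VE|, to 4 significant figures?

39.91

Checks: |UE| = 46.40 ✓; |ER| = 47.20 ✓.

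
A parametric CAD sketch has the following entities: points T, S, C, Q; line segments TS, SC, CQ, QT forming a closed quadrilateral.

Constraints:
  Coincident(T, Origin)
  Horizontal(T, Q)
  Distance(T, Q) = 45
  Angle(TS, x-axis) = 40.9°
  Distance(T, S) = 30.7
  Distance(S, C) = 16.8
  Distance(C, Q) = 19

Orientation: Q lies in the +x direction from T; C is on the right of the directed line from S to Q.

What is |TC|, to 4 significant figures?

26.59

T is at the origin; TQ is horizontal with |TQ| = 45.0 and Q in +x, so Q = (45.0, 0). TS runs at 40.9° with |TS| = 30.7, so S = (23.20, 20.10). C is determined by |SC| = 16.8 and |CQ| = 19.0 together: it lies at the intersection of circle(S, 16.8) and circle(Q, 19.0). With |SQ| = 29.65, the foot of the radical line on SQ is 13.50 from S and the perpendicular offset is √(16.8² − 13.50²) = 10.00. Taking the right-of-SQ solution: C = (26.34, 3.596).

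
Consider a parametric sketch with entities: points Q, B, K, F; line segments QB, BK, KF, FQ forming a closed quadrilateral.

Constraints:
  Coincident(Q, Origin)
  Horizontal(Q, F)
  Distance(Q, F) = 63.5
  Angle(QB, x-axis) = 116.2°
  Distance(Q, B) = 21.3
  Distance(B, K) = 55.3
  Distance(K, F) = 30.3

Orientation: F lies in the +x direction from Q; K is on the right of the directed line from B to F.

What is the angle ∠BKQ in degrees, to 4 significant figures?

15.67°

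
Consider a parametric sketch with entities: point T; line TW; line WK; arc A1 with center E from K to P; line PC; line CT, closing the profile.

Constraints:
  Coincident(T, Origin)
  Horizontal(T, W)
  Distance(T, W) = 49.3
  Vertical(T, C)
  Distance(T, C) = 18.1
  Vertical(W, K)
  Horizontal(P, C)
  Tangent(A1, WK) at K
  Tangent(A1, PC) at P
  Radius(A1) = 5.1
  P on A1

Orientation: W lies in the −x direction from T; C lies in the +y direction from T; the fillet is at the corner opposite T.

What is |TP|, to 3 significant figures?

47.8

The virtual corner opposite T is at (-49.3, 18.1). Tangency of A1 to WK means the radius EK is perpendicular to WK and A1 meets PC tangentially, so EP is at right angles to PC, with radius 5.1, so the center E sits 5.1 in from both sides at E = (-44.2, 13.0). That places the tangent points at K = (-49.3, 13.0) on WK and P = (-44.2, 18.1) on PC. Then |TP| = |P − T| = 47.8.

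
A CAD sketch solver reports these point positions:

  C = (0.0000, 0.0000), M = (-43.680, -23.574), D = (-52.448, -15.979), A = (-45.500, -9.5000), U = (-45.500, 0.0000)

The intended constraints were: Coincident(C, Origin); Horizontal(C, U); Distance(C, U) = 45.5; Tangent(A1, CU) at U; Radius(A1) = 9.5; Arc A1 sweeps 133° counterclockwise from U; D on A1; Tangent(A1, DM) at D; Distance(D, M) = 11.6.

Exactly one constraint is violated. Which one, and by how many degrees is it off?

Tangent(A1, DM) at D — off by 6.10°.

C = (0.00, 0.00) ✓; C.y = 0.00, U.y = 0.00 ✓; |CU| = 45.50 ✓; ∠(AU, UC) = 90.00° ✓; |AU| = 9.500 ✓; bearing(A→D) − bearing(A→U) = 133.0° ✓; |AD| = 9.500 ✓; ∠(AD, DM) = 83.90° ✗; |DM| = 11.60 ✓.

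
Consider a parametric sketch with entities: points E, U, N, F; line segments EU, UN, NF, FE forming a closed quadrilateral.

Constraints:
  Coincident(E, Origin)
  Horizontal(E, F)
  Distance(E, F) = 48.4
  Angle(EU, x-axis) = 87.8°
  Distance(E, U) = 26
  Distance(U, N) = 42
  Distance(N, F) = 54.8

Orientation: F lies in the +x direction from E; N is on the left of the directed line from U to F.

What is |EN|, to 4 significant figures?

62.40

Checks: |UN| = 42.00 ✓; |NF| = 54.80 ✓.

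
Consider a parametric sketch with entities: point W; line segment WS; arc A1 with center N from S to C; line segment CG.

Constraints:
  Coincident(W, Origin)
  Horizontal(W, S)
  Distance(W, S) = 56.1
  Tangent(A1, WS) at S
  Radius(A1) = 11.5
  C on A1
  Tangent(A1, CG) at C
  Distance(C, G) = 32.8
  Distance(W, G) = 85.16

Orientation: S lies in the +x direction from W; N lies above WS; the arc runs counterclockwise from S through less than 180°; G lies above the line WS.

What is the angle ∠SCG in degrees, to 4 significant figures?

141.5°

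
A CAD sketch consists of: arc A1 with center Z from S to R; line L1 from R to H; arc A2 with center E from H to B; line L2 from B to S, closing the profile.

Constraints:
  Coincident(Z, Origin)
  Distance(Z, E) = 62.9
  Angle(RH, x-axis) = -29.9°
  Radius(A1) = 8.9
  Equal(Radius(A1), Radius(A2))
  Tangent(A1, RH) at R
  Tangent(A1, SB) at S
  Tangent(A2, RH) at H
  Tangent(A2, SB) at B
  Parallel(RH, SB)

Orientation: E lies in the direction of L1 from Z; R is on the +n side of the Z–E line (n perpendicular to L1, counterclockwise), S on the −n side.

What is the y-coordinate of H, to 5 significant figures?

-23.639

The slot axis is L1's direction at -29.9°, so u = (cos -29.9°, sin -29.9°) = (0.86690, -0.49849) and n = (−sin -29.9°, cos -29.9°) = (0.49849, 0.86690). Z is at the origin and E lies 62.9 along u from Z, so E = 62.9·u = (54.528, -31.355). Tangency of A1 to both parallel lines with radius 8.9 puts R and S at Z ± 8.9·n: R = (4.4365, 7.7154), S = (-4.4365, -7.7154). Equal radii place H and B the same way about E: H = E + 8.9·n = (58.964, -23.639), B = E − 8.9·n = (50.091, -39.070). So H.y = -23.639.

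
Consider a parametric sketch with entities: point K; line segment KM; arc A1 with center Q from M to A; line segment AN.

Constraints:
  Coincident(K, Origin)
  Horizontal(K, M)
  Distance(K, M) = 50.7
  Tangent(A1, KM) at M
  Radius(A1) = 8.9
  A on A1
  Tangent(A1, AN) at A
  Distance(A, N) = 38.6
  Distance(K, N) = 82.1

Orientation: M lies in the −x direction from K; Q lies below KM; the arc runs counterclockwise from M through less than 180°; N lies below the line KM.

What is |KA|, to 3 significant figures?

59.6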